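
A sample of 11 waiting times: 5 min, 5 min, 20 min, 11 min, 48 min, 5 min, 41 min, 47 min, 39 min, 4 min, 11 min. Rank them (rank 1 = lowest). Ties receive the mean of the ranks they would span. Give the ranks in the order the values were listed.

3, 3, 7, 5.5, 11, 3, 9, 10, 8, 1, 5.5

Sorted (ascending): 4, 5, 5, 5, 11, 11, 20, 39, 41, 47, 48
The 3 values of 5 occupy positions 2–4 → average rank 3.
The 2 values of 11 occupy positions 5–6 → average rank (5+6)/2 = 5.5.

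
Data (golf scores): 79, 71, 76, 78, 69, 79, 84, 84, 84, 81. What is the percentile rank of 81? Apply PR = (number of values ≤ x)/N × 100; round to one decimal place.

N = 10.
Strictly below 81: 6. Equal to 81: 1.
PR = 7/10 × 100 = 70.0

70.0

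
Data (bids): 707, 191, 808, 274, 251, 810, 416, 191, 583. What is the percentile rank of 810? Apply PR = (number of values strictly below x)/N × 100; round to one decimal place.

N = 9.
Strictly below 810: 8. Equal to 810: 1.
PR = 8/9 × 100 = 88.9

88.9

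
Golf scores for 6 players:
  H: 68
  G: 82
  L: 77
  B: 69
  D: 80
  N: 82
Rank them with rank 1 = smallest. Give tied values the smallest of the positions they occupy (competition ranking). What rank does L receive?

3

Sorted (ascending): 68, 69, 77, 80, 82, 82
The 2 values of 82 occupy positions 5–6 → each gets rank 5.
L has value 77 → rank 3.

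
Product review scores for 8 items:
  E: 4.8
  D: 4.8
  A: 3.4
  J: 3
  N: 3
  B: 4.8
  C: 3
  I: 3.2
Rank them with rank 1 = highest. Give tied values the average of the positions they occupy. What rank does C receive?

Sorted (descending): 4.8, 4.8, 4.8, 3.4, 3.2, 3, 3, 3
The 3 values of 4.8 occupy positions 1–3 → average rank 2.
The 3 values of 3 occupy positions 6–8 → average rank 7.
C has value 3 → rank 7.

7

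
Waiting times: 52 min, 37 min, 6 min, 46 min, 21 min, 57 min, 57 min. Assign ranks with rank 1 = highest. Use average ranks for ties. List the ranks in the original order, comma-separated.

3, 5, 7, 4, 6, 1.5, 1.5

Sorted (descending): 57, 57, 52, 46, 37, 21, 6
The 2 values of 57 occupy positions 1–2 → average rank (1+2)/2 = 1.5.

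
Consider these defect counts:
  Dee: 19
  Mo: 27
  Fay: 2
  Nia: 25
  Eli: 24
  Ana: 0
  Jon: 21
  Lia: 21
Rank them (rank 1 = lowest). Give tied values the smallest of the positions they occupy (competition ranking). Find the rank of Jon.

4

Sorted (ascending): 0, 2, 19, 21, 21, 24, 25, 27
The 2 values of 21 occupy positions 4–5 → each gets rank 4.
Jon has value 21 → rank 4.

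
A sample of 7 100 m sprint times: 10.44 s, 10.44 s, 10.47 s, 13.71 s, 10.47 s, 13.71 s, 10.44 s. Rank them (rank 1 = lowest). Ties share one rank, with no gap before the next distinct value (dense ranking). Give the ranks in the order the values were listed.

1, 1, 2, 3, 2, 3, 1

Sorted (ascending): 10.44, 10.44, 10.44, 10.47, 10.47, 13.71, 13.71
The 3 values of 10.44 share dense rank 1.
The 2 values of 10.47 share dense rank 2.
The 2 values of 13.71 share dense rank 3.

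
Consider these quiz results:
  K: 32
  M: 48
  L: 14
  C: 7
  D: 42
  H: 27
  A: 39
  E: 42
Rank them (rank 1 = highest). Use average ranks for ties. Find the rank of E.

Sorted (descending): 48, 42, 42, 39, 32, 27, 14, 7
The 2 values of 42 occupy positions 2–3 → average rank (2+3)/2 = 2.5.
E has value 42 → rank 2.5.

2.5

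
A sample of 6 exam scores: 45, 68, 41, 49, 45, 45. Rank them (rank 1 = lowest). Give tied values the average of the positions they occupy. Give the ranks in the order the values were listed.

Sorted (ascending): 41, 45, 45, 45, 49, 68
The 3 values of 45 occupy positions 2–4 → average rank 3.

3, 6, 1, 5, 3, 3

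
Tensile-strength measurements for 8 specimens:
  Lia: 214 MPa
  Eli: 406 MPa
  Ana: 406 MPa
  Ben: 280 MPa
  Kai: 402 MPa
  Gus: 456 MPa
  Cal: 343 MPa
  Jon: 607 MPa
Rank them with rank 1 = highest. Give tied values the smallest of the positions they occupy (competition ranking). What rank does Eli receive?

3

Sorted (descending): 607, 456, 406, 406, 402, 343, 280, 214
The 2 values of 406 occupy positions 3–4 → each gets rank 3.
Eli has value 406 MPa → rank 3.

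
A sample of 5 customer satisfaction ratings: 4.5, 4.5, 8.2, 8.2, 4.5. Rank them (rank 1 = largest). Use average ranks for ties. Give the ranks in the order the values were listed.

Sorted (descending): 8.2, 8.2, 4.5, 4.5, 4.5
The 2 values of 8.2 occupy positions 1–2 → average rank (1+2)/2 = 1.5.
The 3 values of 4.5 occupy positions 3–5 → average rank 4.

4, 4, 1.5, 1.5, 4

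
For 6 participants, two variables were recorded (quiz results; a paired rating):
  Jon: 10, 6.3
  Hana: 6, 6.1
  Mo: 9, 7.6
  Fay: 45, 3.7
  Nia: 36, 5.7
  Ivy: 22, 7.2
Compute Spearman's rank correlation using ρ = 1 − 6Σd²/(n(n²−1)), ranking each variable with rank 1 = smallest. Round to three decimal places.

-0.600

Ranks of variable 1: 3, 1, 2, 6, 5, 4
Ranks of variable 2: 4, 3, 6, 1, 2, 5
d = r₁ − r₂: -1, -2, -4, 5, 3, -1
d²: 1, 4, 16, 25, 9, 1; Σd² = 56
ρ = 1 − 6·56/(6·35) = 1 − 336/210 = -0.600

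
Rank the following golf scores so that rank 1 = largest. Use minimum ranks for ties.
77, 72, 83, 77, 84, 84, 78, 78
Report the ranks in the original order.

6, 8, 3, 6, 1, 1, 4, 4

Sorted (descending): 84, 84, 83, 78, 78, 77, 77, 72
The 2 values of 84 occupy positions 1–2 → each gets rank 1.
The 2 values of 78 occupy positions 4–5 → each gets rank 4.
The 2 values of 77 occupy positions 6–7 → each gets rank 6.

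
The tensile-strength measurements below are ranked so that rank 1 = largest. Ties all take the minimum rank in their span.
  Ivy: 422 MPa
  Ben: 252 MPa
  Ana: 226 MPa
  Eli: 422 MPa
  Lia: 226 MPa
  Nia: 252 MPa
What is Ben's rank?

3

Sorted (descending): 422, 422, 252, 252, 226, 226
The 2 values of 422 occupy positions 1–2 → each gets rank 1.
The 2 values of 252 occupy positions 3–4 → each gets rank 3.
The 2 values of 226 occupy positions 5–6 → each gets rank 5.
Ben has value 252 MPa → rank 3.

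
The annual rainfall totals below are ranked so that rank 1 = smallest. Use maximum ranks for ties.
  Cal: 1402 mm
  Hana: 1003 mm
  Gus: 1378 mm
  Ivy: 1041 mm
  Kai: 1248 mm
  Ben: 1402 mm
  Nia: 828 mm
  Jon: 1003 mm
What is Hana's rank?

3

Sorted (ascending): 828, 1003, 1003, 1041, 1248, 1378, 1402, 1402
The 2 values of 1003 occupy positions 2–3 → each gets rank 3.
The 2 values of 1402 occupy positions 7–8 → each gets rank 8.
Hana has value 1003 mm → rank 3.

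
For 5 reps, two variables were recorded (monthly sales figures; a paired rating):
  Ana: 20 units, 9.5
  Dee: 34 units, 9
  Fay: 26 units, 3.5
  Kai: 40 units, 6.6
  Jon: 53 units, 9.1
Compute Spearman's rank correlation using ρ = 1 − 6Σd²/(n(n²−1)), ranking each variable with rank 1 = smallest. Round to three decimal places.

-0.100

Ranks of variable 1: 1, 3, 2, 4, 5
Ranks of variable 2: 5, 3, 1, 2, 4
d = r₁ − r₂: -4, 0, 1, 2, 1
d²: 16, 0, 1, 4, 1; Σd² = 22
ρ = 1 − 6·22/(5·24) = 1 − 132/120 = -0.100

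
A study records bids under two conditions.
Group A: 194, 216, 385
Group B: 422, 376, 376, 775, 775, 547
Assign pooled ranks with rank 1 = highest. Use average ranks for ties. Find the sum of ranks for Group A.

22

Sorted (descending): 775, 775, 547, 422, 385, 376, 376, 216, 194
The 2 values of 775 occupy positions 1–2 → average rank (1+2)/2 = 1.5.
The 2 values of 376 occupy positions 6–7 → average rank (6+7)/2 = 6.5.
Group A values → pooled ranks: 194→9, 216→8, 385→5
Rank sum = 9 + 8 + 5 = 22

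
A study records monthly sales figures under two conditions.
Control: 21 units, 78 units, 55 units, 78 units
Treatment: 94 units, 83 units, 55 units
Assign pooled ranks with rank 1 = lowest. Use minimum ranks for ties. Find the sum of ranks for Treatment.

Sorted (ascending): 21, 55, 55, 78, 78, 83, 94
The 2 values of 55 occupy positions 2–3 → each gets rank 2.
The 2 values of 78 occupy positions 4–5 → each gets rank 4.
Treatment values → pooled ranks: 94→7, 83→6, 55→2
Rank sum = 7 + 6 + 2 = 15

15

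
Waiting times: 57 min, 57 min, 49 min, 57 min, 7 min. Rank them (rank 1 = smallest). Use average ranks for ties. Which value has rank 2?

Sorted (ascending): 7, 49, 57, 57, 57
The 3 values of 57 occupy positions 3–5 → average rank 4.
Rank 2 → value 49.

49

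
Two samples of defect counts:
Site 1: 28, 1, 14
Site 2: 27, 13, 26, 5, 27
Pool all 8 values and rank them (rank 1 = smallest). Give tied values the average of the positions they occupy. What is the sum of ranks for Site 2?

Sorted (ascending): 1, 5, 13, 14, 26, 27, 27, 28
The 2 values of 27 occupy positions 6–7 → average rank (6+7)/2 = 6.5.
Site 2 values → pooled ranks: 27→6.5, 13→3, 26→5, 5→2, 27→6.5
Rank sum = 6.5 + 3 + 5 + 2 + 6.5 = 23

23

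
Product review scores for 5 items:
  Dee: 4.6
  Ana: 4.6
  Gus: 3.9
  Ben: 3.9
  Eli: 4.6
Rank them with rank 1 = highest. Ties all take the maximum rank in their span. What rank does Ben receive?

Sorted (descending): 4.6, 4.6, 4.6, 3.9, 3.9
The 3 values of 4.6 occupy positions 1–3 → each gets rank 3.
The 2 values of 3.9 occupy positions 4–5 → each gets rank 5.
Ben has value 3.9 → rank 5.

5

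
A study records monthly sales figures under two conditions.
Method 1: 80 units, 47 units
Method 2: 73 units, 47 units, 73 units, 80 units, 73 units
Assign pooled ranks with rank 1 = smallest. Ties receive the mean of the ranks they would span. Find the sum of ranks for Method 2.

20

Sorted (ascending): 47, 47, 73, 73, 73, 80, 80
The 2 values of 47 occupy positions 1–2 → average rank (1+2)/2 = 1.5.
The 3 values of 73 occupy positions 3–5 → average rank 4.
The 2 values of 80 occupy positions 6–7 → average rank (6+7)/2 = 6.5.
Method 2 values → pooled ranks: 73→4, 47→1.5, 73→4, 80→6.5, 73→4
Rank sum = 4 + 1.5 + 4 + 6.5 + 4 = 20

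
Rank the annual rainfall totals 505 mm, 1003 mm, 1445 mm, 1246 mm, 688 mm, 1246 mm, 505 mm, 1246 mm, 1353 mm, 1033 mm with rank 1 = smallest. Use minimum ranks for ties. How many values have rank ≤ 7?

8

Sorted (ascending): 505, 505, 688, 1003, 1033, 1246, 1246, 1246, 1353, 1445
The 2 values of 505 occupy positions 1–2 → each gets rank 1.
The 3 values of 1246 occupy positions 6–8 → each gets rank 6.
Ranks ≤ 7: {1, 1, 3, 4, 5, 6, 6, 6} → 8 values.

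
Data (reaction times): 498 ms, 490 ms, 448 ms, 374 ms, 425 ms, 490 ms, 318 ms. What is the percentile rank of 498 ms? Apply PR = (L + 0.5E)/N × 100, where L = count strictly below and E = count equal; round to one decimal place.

N = 7.
Strictly below 498: 6. Equal to 498: 1.
PR = (6 + 0.5·1)/7 × 100 = 92.9

92.9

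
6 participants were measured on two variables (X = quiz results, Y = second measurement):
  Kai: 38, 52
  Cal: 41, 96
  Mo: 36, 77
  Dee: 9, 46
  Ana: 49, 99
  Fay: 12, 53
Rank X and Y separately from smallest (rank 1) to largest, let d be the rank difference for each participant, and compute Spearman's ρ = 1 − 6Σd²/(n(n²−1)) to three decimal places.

0.829

Ranks of variable 1: 4, 5, 3, 1, 6, 2
Ranks of variable 2: 2, 5, 4, 1, 6, 3
d = r₁ − r₂: 2, 0, -1, 0, 0, -1
d²: 4, 0, 1, 0, 0, 1; Σd² = 6
ρ = 1 − 6·6/(6·35) = 1 − 36/210 = 0.829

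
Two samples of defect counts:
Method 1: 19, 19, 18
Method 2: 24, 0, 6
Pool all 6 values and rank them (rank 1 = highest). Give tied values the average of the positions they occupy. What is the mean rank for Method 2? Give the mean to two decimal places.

4.00

Sorted (descending): 24, 19, 19, 18, 6, 0
The 2 values of 19 occupy positions 2–3 → average rank (2+3)/2 = 2.5.
Method 2 values → pooled ranks: 24→1, 0→6, 6→5
Mean rank = (1 + 6 + 5) / 3 = 4.00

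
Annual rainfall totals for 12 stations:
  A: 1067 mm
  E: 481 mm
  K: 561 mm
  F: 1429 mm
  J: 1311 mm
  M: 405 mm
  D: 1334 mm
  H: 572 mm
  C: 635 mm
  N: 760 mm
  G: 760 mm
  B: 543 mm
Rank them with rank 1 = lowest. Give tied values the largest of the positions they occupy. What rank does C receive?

Sorted (ascending): 405, 481, 543, 561, 572, 635, 760, 760, 1067, 1311, 1334, 1429
The 2 values of 760 occupy positions 7–8 → each gets rank 8.
C has value 635 mm → rank 6.

6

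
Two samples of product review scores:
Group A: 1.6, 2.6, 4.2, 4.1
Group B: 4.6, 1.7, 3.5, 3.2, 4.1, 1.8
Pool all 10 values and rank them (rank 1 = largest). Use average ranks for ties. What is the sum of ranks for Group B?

Sorted (descending): 4.6, 4.2, 4.1, 4.1, 3.5, 3.2, 2.6, 1.8, 1.7, 1.6
The 2 values of 4.1 occupy positions 3–4 → average rank (3+4)/2 = 3.5.
Group B values → pooled ranks: 4.6→1, 1.7→9, 3.5→5, 3.2→6, 4.1→3.5, 1.8→8
Rank sum = 1 + 9 + 5 + 6 + 3.5 + 8 = 32.5

32.5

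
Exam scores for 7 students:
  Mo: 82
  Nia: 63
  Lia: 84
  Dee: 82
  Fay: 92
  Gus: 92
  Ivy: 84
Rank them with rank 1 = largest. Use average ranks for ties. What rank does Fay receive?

Sorted (descending): 92, 92, 84, 84, 82, 82, 63
The 2 values of 92 occupy positions 1–2 → average rank (1+2)/2 = 1.5.
The 2 values of 84 occupy positions 3–4 → average rank (3+4)/2 = 3.5.
The 2 values of 82 occupy positions 5–6 → average rank (5+6)/2 = 5.5.
Fay has value 92 → rank 1.5.

1.5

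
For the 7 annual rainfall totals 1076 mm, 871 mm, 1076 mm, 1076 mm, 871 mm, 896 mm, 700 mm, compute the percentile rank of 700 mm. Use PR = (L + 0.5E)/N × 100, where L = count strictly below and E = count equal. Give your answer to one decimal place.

N = 7.
Strictly below 700: 0. Equal to 700: 1.
PR = (0 + 0.5·1)/7 × 100 = 7.1

7.1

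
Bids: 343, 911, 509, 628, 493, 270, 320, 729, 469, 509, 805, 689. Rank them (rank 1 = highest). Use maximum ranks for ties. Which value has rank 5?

Sorted (descending): 911, 805, 729, 689, 628, 509, 509, 493, 469, 343, 320, 270
The 2 values of 509 occupy positions 6–7 → each gets rank 7.
Rank 5 → value 628.

628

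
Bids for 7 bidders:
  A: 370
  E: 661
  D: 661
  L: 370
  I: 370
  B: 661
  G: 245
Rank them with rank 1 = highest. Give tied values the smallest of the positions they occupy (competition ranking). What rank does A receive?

4

Sorted (descending): 661, 661, 661, 370, 370, 370, 245
The 3 values of 661 occupy positions 1–3 → each gets rank 1.
The 3 values of 370 occupy positions 4–6 → each gets rank 4.
A has value 370 → rank 4.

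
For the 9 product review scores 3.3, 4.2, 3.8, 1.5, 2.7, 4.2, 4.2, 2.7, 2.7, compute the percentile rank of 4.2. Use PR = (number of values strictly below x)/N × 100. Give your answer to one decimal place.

N = 9.
Strictly below 4.2: 6. Equal to 4.2: 3.
PR = 6/9 × 100 = 66.7

66.7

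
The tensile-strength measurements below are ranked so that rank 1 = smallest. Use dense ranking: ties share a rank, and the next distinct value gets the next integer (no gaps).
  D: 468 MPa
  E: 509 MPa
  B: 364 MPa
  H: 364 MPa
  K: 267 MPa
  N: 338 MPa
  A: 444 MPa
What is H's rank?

3

Sorted (ascending): 267, 338, 364, 364, 444, 468, 509
The 2 values of 364 share dense rank 3.
Remaining distinct values take the next consecutive integers.
H has value 364 MPa → rank 3.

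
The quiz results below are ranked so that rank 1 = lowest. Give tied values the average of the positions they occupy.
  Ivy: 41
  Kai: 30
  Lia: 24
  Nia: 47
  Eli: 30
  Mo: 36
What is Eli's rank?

Sorted (ascending): 24, 30, 30, 36, 41, 47
The 2 values of 30 occupy positions 2–3 → average rank (2+3)/2 = 2.5.
Eli has value 30 → rank 2.5.

2.5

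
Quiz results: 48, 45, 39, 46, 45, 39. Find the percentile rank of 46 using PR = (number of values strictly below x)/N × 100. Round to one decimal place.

66.7

N = 6.
Strictly below 46: 4. Equal to 46: 1.
PR = 4/6 × 100 = 66.7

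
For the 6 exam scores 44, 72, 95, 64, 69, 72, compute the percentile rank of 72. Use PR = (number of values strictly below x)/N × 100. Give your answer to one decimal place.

50.0

N = 6.
Strictly below 72: 3. Equal to 72: 2.
PR = 3/6 × 100 = 50.0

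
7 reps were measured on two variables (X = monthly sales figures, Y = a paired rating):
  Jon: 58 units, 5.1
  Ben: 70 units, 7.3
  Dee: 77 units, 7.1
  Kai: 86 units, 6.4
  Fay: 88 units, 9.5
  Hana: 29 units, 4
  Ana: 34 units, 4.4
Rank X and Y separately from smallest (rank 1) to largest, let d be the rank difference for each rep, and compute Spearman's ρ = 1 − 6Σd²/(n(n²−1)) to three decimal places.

0.857

Ranks of variable 1: 3, 4, 5, 6, 7, 1, 2
Ranks of variable 2: 3, 6, 5, 4, 7, 1, 2
d = r₁ − r₂: 0, -2, 0, 2, 0, 0, 0
d²: 0, 4, 0, 4, 0, 0, 0; Σd² = 8
ρ = 1 − 6·8/(7·48) = 1 − 48/336 = 0.857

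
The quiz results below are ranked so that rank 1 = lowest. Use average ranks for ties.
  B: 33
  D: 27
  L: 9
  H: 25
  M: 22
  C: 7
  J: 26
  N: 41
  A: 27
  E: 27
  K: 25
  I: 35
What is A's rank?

8

Sorted (ascending): 7, 9, 22, 25, 25, 26, 27, 27, 27, 33, 35, 41
The 2 values of 25 occupy positions 4–5 → average rank (4+5)/2 = 4.5.
The 3 values of 27 occupy positions 7–9 → average rank 8.
A has value 27 → rank 8.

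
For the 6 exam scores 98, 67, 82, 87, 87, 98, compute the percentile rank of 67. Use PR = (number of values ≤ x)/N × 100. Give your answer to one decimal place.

16.7

N = 6.
Strictly below 67: 0. Equal to 67: 1.
PR = 1/6 × 100 = 16.7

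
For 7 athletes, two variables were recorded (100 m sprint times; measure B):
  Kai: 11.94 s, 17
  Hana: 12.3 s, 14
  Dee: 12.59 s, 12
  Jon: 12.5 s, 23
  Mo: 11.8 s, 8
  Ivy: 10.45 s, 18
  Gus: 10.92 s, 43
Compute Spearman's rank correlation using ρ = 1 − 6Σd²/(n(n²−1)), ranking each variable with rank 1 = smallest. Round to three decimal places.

-0.321

Ranks of variable 1: 4, 5, 7, 6, 3, 1, 2
Ranks of variable 2: 4, 3, 2, 6, 1, 5, 7
d = r₁ − r₂: 0, 2, 5, 0, 2, -4, -5
d²: 0, 4, 25, 0, 4, 16, 25; Σd² = 74
ρ = 1 − 6·74/(7·48) = 1 − 444/336 = -0.321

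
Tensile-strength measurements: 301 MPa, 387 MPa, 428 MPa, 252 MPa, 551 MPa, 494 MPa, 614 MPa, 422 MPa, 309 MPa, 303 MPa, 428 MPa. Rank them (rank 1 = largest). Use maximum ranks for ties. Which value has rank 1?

Sorted (descending): 614, 551, 494, 428, 428, 422, 387, 309, 303, 301, 252
The 2 values of 428 occupy positions 4–5 → each gets rank 5.
Rank 1 → value 614.

614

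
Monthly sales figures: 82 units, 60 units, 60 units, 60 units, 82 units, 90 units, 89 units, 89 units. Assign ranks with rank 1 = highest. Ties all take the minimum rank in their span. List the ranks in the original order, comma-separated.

Sorted (descending): 90, 89, 89, 82, 82, 60, 60, 60
The 2 values of 89 occupy positions 2–3 → each gets rank 2.
The 2 values of 82 occupy positions 4–5 → each gets rank 4.
The 3 values of 60 occupy positions 6–8 → each gets rank 6.

4, 6, 6, 6, 4, 1, 2, 2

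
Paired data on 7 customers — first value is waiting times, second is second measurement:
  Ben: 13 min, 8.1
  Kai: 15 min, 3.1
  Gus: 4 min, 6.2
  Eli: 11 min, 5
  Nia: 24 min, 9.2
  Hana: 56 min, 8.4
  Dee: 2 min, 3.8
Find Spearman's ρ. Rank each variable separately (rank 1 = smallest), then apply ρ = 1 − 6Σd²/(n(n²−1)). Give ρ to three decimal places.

Ranks of variable 1: 4, 5, 2, 3, 6, 7, 1
Ranks of variable 2: 5, 1, 4, 3, 7, 6, 2
d = r₁ − r₂: -1, 4, -2, 0, -1, 1, -1
d²: 1, 16, 4, 0, 1, 1, 1; Σd² = 24
ρ = 1 − 6·24/(7·48) = 1 − 144/336 = 0.571

0.571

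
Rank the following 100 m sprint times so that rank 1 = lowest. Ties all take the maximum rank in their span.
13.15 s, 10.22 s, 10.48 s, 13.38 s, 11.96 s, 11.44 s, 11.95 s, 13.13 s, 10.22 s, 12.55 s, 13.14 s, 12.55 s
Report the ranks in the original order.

11, 2, 3, 12, 6, 4, 5, 9, 2, 8, 10, 8

Sorted (ascending): 10.22, 10.22, 10.48, 11.44, 11.95, 11.96, 12.55, 12.55, 13.13, 13.14, 13.15, 13.38
The 2 values of 10.22 occupy positions 1–2 → each gets rank 2.
The 2 values of 12.55 occupy positions 7–8 → each gets rank 8.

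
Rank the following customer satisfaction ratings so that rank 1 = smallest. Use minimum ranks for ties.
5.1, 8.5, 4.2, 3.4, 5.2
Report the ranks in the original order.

3, 5, 2, 1, 4

Sorted (ascending): 3.4, 4.2, 5.1, 5.2, 8.5
No ties — each value takes its position as its rank.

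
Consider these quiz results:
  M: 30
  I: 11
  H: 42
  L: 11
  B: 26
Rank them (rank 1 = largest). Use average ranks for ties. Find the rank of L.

4.5

Sorted (descending): 42, 30, 26, 11, 11
The 2 values of 11 occupy positions 4–5 → average rank (4+5)/2 = 4.5.
L has value 11 → rank 4.5.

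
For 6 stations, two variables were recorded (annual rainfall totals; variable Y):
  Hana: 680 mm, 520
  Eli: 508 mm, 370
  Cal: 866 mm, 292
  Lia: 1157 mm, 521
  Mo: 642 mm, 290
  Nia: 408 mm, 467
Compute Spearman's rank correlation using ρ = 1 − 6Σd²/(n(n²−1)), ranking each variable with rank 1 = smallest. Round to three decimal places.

0.314

Ranks of variable 1: 4, 2, 5, 6, 3, 1
Ranks of variable 2: 5, 3, 2, 6, 1, 4
d = r₁ − r₂: -1, -1, 3, 0, 2, -3
d²: 1, 1, 9, 0, 4, 9; Σd² = 24
ρ = 1 − 6·24/(6·35) = 1 − 144/210 = 0.314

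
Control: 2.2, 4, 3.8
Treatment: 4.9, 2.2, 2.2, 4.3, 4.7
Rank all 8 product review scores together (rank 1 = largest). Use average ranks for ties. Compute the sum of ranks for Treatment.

20

Sorted (descending): 4.9, 4.7, 4.3, 4, 3.8, 2.2, 2.2, 2.2
The 3 values of 2.2 occupy positions 6–8 → average rank 7.
Treatment values → pooled ranks: 4.9→1, 2.2→7, 2.2→7, 4.3→3, 4.7→2
Rank sum = 1 + 7 + 7 + 3 + 2 = 20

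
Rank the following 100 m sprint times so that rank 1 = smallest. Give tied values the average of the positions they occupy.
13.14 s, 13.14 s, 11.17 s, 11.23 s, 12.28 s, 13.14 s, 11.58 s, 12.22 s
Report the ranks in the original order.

7, 7, 1, 2, 5, 7, 3, 4

Sorted (ascending): 11.17, 11.23, 11.58, 12.22, 12.28, 13.14, 13.14, 13.14
The 3 values of 13.14 occupy positions 6–8 → average rank 7.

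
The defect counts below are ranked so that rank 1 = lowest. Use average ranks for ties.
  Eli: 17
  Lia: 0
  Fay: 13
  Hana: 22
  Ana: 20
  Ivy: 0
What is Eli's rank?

4

Sorted (ascending): 0, 0, 13, 17, 20, 22
The 2 values of 0 occupy positions 1–2 → average rank (1+2)/2 = 1.5.
Eli has value 17 → rank 4.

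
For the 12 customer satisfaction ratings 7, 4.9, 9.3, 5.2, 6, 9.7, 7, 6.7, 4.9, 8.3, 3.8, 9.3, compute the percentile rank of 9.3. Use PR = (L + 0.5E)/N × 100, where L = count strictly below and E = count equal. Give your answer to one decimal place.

83.3

N = 12.
Strictly below 9.3: 9. Equal to 9.3: 2.
PR = (9 + 0.5·2)/12 × 100 = 83.3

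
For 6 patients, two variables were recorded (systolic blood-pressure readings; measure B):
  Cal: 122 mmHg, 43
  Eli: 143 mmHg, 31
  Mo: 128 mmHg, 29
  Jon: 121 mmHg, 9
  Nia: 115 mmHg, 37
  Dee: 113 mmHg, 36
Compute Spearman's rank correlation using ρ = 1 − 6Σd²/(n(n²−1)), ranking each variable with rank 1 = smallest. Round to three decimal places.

-0.257

Ranks of variable 1: 4, 6, 5, 3, 2, 1
Ranks of variable 2: 6, 3, 2, 1, 5, 4
d = r₁ − r₂: -2, 3, 3, 2, -3, -3
d²: 4, 9, 9, 4, 9, 9; Σd² = 44
ρ = 1 − 6·44/(6·35) = 1 − 264/210 = -0.257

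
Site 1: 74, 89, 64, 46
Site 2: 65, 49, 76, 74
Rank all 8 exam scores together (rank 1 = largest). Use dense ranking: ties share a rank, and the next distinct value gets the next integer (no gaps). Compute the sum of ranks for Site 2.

Sorted (descending): 89, 76, 74, 74, 65, 64, 49, 46
The 2 values of 74 share dense rank 3.
Remaining distinct values take the next consecutive integers.
Site 2 values → pooled ranks: 65→4, 49→6, 76→2, 74→3
Rank sum = 4 + 6 + 2 + 3 = 15

15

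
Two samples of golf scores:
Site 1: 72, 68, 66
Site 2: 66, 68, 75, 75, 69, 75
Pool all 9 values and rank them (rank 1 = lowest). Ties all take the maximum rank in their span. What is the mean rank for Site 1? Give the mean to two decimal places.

Sorted (ascending): 66, 66, 68, 68, 69, 72, 75, 75, 75
The 2 values of 66 occupy positions 1–2 → each gets rank 2.
The 2 values of 68 occupy positions 3–4 → each gets rank 4.
The 3 values of 75 occupy positions 7–9 → each gets rank 9.
Site 1 values → pooled ranks: 72→6, 68→4, 66→2
Mean rank = (6 + 4 + 2) / 3 = 4.00

4.00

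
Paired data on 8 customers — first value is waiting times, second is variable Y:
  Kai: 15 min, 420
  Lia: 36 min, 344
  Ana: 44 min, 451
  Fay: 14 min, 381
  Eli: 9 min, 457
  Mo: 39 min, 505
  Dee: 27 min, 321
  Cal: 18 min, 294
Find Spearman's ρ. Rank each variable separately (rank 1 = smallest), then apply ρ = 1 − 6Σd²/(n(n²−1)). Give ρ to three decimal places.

Ranks of variable 1: 3, 6, 8, 2, 1, 7, 5, 4
Ranks of variable 2: 5, 3, 6, 4, 7, 8, 2, 1
d = r₁ − r₂: -2, 3, 2, -2, -6, -1, 3, 3
d²: 4, 9, 4, 4, 36, 1, 9, 9; Σd² = 76
ρ = 1 − 6·76/(8·63) = 1 − 456/504 = 0.095

0.095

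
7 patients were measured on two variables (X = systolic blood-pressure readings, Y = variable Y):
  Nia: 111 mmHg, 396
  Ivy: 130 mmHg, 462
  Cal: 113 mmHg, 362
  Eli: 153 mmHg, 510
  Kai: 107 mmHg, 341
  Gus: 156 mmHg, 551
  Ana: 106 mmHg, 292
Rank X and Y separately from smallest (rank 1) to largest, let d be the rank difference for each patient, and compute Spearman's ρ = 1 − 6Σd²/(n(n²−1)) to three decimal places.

Ranks of variable 1: 3, 5, 4, 6, 2, 7, 1
Ranks of variable 2: 4, 5, 3, 6, 2, 7, 1
d = r₁ − r₂: -1, 0, 1, 0, 0, 0, 0
d²: 1, 0, 1, 0, 0, 0, 0; Σd² = 2
ρ = 1 − 6·2/(7·48) = 1 − 12/336 = 0.964

0.964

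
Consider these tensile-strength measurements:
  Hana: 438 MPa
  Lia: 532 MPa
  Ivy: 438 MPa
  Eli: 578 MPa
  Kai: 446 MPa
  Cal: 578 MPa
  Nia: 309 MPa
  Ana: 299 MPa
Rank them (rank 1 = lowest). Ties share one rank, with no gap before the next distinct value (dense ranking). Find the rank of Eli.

6

Sorted (ascending): 299, 309, 438, 438, 446, 532, 578, 578
The 2 values of 438 share dense rank 3.
The 2 values of 578 share dense rank 6.
Remaining distinct values take the next consecutive integers.
Eli has value 578 MPa → rank 6.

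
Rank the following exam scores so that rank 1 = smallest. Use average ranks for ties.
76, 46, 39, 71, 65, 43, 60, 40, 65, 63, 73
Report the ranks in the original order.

Sorted (ascending): 39, 40, 43, 46, 60, 63, 65, 65, 71, 73, 76
The 2 values of 65 occupy positions 7–8 → average rank (7+8)/2 = 7.5.

11, 4, 1, 9, 7.5, 3, 5, 2, 7.5, 6, 10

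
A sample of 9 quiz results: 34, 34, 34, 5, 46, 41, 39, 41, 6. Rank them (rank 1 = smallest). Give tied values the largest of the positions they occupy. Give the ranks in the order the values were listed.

5, 5, 5, 1, 9, 8, 6, 8, 2

Sorted (ascending): 5, 6, 34, 34, 34, 39, 41, 41, 46
The 3 values of 34 occupy positions 3–5 → each gets rank 5.
The 2 values of 41 occupy positions 7–8 → each gets rank 8.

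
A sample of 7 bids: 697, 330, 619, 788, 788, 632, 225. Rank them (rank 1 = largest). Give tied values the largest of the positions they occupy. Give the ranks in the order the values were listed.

Sorted (descending): 788, 788, 697, 632, 619, 330, 225
The 2 values of 788 occupy positions 1–2 → each gets rank 2.

3, 6, 5, 2, 2, 4, 7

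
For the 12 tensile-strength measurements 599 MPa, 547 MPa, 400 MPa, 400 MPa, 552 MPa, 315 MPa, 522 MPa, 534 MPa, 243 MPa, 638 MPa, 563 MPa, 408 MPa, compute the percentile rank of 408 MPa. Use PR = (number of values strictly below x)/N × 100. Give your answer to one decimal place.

N = 12.
Strictly below 408: 4. Equal to 408: 1.
PR = 4/12 × 100 = 33.3

33.3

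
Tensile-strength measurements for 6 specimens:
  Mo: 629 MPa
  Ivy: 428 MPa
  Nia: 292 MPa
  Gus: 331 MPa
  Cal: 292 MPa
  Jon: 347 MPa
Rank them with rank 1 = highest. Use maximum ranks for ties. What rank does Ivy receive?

Sorted (descending): 629, 428, 347, 331, 292, 292
The 2 values of 292 occupy positions 5–6 → each gets rank 6.
Ivy has value 428 MPa → rank 2.

2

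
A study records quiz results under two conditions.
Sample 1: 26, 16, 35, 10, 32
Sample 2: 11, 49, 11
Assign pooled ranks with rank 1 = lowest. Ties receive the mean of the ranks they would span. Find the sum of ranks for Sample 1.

23

Sorted (ascending): 10, 11, 11, 16, 26, 32, 35, 49
The 2 values of 11 occupy positions 2–3 → average rank (2+3)/2 = 2.5.
Sample 1 values → pooled ranks: 26→5, 16→4, 35→7, 10→1, 32→6
Rank sum = 5 + 4 + 7 + 1 + 6 = 23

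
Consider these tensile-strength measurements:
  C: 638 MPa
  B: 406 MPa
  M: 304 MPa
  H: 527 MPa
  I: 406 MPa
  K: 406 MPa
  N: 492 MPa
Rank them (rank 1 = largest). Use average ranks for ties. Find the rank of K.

Sorted (descending): 638, 527, 492, 406, 406, 406, 304
The 3 values of 406 occupy positions 4–6 → average rank 5.
K has value 406 MPa → rank 5.

5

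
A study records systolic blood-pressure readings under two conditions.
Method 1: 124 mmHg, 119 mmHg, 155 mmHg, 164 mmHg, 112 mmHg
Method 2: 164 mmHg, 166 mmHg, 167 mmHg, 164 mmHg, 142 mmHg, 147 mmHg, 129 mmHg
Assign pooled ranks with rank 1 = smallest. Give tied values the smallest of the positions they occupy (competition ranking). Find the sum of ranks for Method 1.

21

Sorted (ascending): 112, 119, 124, 129, 142, 147, 155, 164, 164, 164, 166, 167
The 3 values of 164 occupy positions 8–10 → each gets rank 8.
Method 1 values → pooled ranks: 124→3, 119→2, 155→7, 164→8, 112→1
Rank sum = 3 + 2 + 7 + 8 + 1 = 21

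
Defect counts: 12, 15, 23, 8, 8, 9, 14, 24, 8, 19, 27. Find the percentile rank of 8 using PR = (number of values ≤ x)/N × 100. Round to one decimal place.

27.3

N = 11.
Strictly below 8: 0. Equal to 8: 3.
PR = 3/11 × 100 = 27.3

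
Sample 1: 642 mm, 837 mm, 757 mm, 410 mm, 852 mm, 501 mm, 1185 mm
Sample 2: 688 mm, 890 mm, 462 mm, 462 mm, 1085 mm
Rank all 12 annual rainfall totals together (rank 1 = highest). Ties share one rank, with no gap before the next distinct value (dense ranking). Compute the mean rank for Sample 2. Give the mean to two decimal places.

6.40

Sorted (descending): 1185, 1085, 890, 852, 837, 757, 688, 642, 501, 462, 462, 410
The 2 values of 462 share dense rank 10.
Remaining distinct values take the next consecutive integers.
Sample 2 values → pooled ranks: 688→7, 890→3, 462→10, 462→10, 1085→2
Mean rank = (7 + 3 + 10 + 10 + 2) / 5 = 6.40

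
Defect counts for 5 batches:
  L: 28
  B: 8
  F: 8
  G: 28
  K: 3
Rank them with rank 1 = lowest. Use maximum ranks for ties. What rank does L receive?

5

Sorted (ascending): 3, 8, 8, 28, 28
The 2 values of 8 occupy positions 2–3 → each gets rank 3.
The 2 values of 28 occupy positions 4–5 → each gets rank 5.
L has value 28 → rank 5.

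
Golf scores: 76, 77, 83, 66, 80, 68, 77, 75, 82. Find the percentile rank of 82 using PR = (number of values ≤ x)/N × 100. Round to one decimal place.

N = 9.
Strictly below 82: 7. Equal to 82: 1.
PR = 8/9 × 100 = 88.9

88.9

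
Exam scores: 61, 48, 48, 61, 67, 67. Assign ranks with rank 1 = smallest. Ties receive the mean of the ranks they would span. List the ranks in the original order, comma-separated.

3.5, 1.5, 1.5, 3.5, 5.5, 5.5

Sorted (ascending): 48, 48, 61, 61, 67, 67
The 2 values of 48 occupy positions 1–2 → average rank (1+2)/2 = 1.5.
The 2 values of 61 occupy positions 3–4 → average rank (3+4)/2 = 3.5.
The 2 values of 67 occupy positions 5–6 → average rank (5+6)/2 = 5.5.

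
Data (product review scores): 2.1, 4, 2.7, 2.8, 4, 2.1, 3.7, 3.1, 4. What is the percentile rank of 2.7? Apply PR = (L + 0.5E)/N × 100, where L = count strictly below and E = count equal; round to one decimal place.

N = 9.
Strictly below 2.7: 2. Equal to 2.7: 1.
PR = (2 + 0.5·1)/9 × 100 = 27.8

27.8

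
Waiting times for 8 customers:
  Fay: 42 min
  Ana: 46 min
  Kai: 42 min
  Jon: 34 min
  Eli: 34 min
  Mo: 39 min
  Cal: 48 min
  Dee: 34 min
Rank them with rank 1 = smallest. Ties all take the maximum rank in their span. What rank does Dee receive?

Sorted (ascending): 34, 34, 34, 39, 42, 42, 46, 48
The 3 values of 34 occupy positions 1–3 → each gets rank 3.
The 2 values of 42 occupy positions 5–6 → each gets rank 6.
Dee has value 34 min → rank 3.

3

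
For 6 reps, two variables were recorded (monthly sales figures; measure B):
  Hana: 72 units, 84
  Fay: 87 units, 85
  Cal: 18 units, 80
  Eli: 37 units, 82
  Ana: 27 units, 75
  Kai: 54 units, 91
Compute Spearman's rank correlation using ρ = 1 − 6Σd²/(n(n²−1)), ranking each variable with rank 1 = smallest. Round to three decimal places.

0.771

Ranks of variable 1: 5, 6, 1, 3, 2, 4
Ranks of variable 2: 4, 5, 2, 3, 1, 6
d = r₁ − r₂: 1, 1, -1, 0, 1, -2
d²: 1, 1, 1, 0, 1, 4; Σd² = 8
ρ = 1 − 6·8/(6·35) = 1 − 48/210 = 0.771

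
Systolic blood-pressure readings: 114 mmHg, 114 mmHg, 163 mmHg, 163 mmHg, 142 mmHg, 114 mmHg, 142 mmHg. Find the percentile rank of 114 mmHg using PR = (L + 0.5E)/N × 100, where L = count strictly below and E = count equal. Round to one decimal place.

21.4

N = 7.
Strictly below 114: 0. Equal to 114: 3.
PR = (0 + 0.5·3)/7 × 100 = 21.4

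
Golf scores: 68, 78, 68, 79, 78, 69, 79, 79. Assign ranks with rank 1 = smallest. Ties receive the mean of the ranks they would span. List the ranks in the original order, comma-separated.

Sorted (ascending): 68, 68, 69, 78, 78, 79, 79, 79
The 2 values of 68 occupy positions 1–2 → average rank (1+2)/2 = 1.5.
The 2 values of 78 occupy positions 4–5 → average rank (4+5)/2 = 4.5.
The 3 values of 79 occupy positions 6–8 → average rank 7.

1.5, 4.5, 1.5, 7, 4.5, 3, 7, 7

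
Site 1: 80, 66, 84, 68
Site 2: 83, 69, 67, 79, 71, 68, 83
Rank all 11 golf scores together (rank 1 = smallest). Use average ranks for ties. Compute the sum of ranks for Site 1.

Sorted (ascending): 66, 67, 68, 68, 69, 71, 79, 80, 83, 83, 84
The 2 values of 68 occupy positions 3–4 → average rank (3+4)/2 = 3.5.
The 2 values of 83 occupy positions 9–10 → average rank (9+10)/2 = 9.5.
Site 1 values → pooled ranks: 80→8, 66→1, 84→11, 68→3.5
Rank sum = 8 + 1 + 11 + 3.5 = 23.5

23.5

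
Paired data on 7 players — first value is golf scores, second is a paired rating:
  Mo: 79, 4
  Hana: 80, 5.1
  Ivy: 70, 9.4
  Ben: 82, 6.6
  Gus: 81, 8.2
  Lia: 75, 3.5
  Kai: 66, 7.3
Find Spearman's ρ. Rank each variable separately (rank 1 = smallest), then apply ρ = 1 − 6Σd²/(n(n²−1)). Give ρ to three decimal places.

-0.107

Ranks of variable 1: 4, 5, 2, 7, 6, 3, 1
Ranks of variable 2: 2, 3, 7, 4, 6, 1, 5
d = r₁ − r₂: 2, 2, -5, 3, 0, 2, -4
d²: 4, 4, 25, 9, 0, 4, 16; Σd² = 62
ρ = 1 − 6·62/(7·48) = 1 − 372/336 = -0.107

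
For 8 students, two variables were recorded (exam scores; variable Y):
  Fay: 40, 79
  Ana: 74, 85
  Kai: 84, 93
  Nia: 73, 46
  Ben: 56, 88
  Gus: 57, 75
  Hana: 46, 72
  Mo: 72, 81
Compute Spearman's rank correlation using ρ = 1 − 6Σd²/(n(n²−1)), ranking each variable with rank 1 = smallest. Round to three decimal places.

0.381

Ranks of variable 1: 1, 7, 8, 6, 3, 4, 2, 5
Ranks of variable 2: 4, 6, 8, 1, 7, 3, 2, 5
d = r₁ − r₂: -3, 1, 0, 5, -4, 1, 0, 0
d²: 9, 1, 0, 25, 16, 1, 0, 0; Σd² = 52
ρ = 1 − 6·52/(8·63) = 1 − 312/504 = 0.381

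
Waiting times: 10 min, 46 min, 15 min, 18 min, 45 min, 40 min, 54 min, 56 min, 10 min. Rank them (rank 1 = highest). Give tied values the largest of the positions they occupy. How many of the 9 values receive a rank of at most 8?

7

Sorted (descending): 56, 54, 46, 45, 40, 18, 15, 10, 10
The 2 values of 10 occupy positions 8–9 → each gets rank 9.
Ranks ≤ 8: {1, 2, 3, 4, 5, 6, 7} → 7 values.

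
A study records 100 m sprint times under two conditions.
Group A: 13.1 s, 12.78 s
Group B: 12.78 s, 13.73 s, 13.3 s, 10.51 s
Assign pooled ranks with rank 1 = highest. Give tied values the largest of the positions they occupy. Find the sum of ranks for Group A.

Sorted (descending): 13.73, 13.3, 13.1, 12.78, 12.78, 10.51
The 2 values of 12.78 occupy positions 4–5 → each gets rank 5.
Group A values → pooled ranks: 13.1→3, 12.78→5
Rank sum = 3 + 5 = 8

8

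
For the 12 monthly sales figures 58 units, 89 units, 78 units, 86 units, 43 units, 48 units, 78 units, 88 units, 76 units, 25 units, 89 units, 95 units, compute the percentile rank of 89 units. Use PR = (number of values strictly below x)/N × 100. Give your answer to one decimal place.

N = 12.
Strictly below 89: 9. Equal to 89: 2.
PR = 9/12 × 100 = 75.0

75.0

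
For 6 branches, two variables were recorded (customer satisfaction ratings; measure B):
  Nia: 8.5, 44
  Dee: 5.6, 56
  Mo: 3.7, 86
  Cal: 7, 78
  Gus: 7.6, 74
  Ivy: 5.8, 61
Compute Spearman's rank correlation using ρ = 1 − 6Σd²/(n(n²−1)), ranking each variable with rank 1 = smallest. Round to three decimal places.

Ranks of variable 1: 6, 2, 1, 4, 5, 3
Ranks of variable 2: 1, 2, 6, 5, 4, 3
d = r₁ − r₂: 5, 0, -5, -1, 1, 0
d²: 25, 0, 25, 1, 1, 0; Σd² = 52
ρ = 1 − 6·52/(6·35) = 1 − 312/210 = -0.486

-0.486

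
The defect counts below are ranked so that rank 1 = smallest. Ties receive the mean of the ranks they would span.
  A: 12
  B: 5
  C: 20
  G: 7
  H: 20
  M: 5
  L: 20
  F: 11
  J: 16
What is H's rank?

Sorted (ascending): 5, 5, 7, 11, 12, 16, 20, 20, 20
The 2 values of 5 occupy positions 1–2 → average rank (1+2)/2 = 1.5.
The 3 values of 20 occupy positions 7–9 → average rank 8.
H has value 20 → rank 8.

8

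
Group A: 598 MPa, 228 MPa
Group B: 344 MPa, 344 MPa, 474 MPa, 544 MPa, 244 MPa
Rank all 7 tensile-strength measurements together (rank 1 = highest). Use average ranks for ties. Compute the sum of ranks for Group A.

Sorted (descending): 598, 544, 474, 344, 344, 244, 228
The 2 values of 344 occupy positions 4–5 → average rank (4+5)/2 = 4.5.
Group A values → pooled ranks: 598→1, 228→7
Rank sum = 1 + 7 = 8

8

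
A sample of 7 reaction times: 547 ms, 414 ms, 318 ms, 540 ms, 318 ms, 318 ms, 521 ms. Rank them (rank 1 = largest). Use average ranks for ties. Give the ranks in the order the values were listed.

Sorted (descending): 547, 540, 521, 414, 318, 318, 318
The 3 values of 318 occupy positions 5–7 → average rank 6.

1, 4, 6, 2, 6, 6, 3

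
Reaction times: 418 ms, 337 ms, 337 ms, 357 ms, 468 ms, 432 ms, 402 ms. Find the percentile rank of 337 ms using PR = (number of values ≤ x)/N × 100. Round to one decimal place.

N = 7.
Strictly below 337: 0. Equal to 337: 2.
PR = 2/7 × 100 = 28.6

28.6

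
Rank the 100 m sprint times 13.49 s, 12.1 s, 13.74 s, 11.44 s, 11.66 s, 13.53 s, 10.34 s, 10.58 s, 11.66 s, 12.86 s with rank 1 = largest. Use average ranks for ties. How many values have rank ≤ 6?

Sorted (descending): 13.74, 13.53, 13.49, 12.86, 12.1, 11.66, 11.66, 11.44, 10.58, 10.34
The 2 values of 11.66 occupy positions 6–7 → average rank (6+7)/2 = 6.5.
Ranks ≤ 6: {1, 2, 3, 4, 5} → 5 values.

5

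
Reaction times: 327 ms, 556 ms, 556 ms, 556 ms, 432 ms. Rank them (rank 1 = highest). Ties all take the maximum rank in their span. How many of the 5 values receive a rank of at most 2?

0

Sorted (descending): 556, 556, 556, 432, 327
The 3 values of 556 occupy positions 1–3 → each gets rank 3.
Ranks ≤ 2: {} → 0 values.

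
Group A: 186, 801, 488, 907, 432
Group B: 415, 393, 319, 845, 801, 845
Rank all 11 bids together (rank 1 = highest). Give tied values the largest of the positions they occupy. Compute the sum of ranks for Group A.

30

Sorted (descending): 907, 845, 845, 801, 801, 488, 432, 415, 393, 319, 186
The 2 values of 845 occupy positions 2–3 → each gets rank 3.
The 2 values of 801 occupy positions 4–5 → each gets rank 5.
Group A values → pooled ranks: 186→11, 801→5, 488→6, 907→1, 432→7
Rank sum = 11 + 5 + 6 + 1 + 7 = 30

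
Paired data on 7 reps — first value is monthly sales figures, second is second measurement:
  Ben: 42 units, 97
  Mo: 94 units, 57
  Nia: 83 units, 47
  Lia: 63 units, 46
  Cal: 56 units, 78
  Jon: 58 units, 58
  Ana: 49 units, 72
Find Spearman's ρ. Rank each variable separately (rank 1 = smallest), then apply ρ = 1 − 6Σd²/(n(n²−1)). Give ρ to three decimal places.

Ranks of variable 1: 1, 7, 6, 5, 3, 4, 2
Ranks of variable 2: 7, 3, 2, 1, 6, 4, 5
d = r₁ − r₂: -6, 4, 4, 4, -3, 0, -3
d²: 36, 16, 16, 16, 9, 0, 9; Σd² = 102
ρ = 1 − 6·102/(7·48) = 1 − 612/336 = -0.821

-0.821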